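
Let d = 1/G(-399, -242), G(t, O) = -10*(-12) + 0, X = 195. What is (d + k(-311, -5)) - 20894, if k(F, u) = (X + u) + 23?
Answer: -2481719/120 ≈ -20681.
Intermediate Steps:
G(t, O) = 120 (G(t, O) = 120 + 0 = 120)
k(F, u) = 218 + u (k(F, u) = (195 + u) + 23 = 218 + u)
d = 1/120 ≈ 0.0083333
(d + k(-311, -5)) - 20894 = (1/120 + (218 - 5)) - 20894 = (1/120 + 213) - 20894 = 25561/120 - 20894 = -2481719/120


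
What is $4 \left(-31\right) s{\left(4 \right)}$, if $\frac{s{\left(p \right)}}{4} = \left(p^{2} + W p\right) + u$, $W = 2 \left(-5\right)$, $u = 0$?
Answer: $11904$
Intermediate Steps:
$W = -10$
$s{\left(p \right)} = - 40 p + 4 p^{2}$ ($s{\left(p \right)} = 4 \left(\left(p^{2} - 10 p\right) + 0\right) = 4 \left(p^{2} - 10 p\right) = - 40 p + 4 p^{2}$)
$4 \left(-31\right) s{\left(4 \right)} = 4 \left(-31\right) 4 \cdot 4 \left(-10 + 4\right) = - 124 \cdot 4 \cdot 4 \left(-6\right) = \left(-124\right) \left(-96\right) = 11904$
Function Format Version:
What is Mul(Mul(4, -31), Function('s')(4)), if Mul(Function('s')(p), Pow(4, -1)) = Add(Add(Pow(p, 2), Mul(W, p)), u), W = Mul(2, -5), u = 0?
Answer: 11904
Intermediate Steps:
W = -10
Function('s')(p) = Add(Mul(-40, p), Mul(4, Pow(p, 2))) (Function('s')(p) = Mul(4, Add(Add(Pow(p, 2), Mul(-10, p)), 0)) = Mul(4, Add(Pow(p, 2), Mul(-10, p))) = Add(Mul(-40, p), Mul(4, Pow(p, 2))))
Mul(Mul(4, -31), Function('s')(4)) = Mul(Mul(4, -31), Mul(4, 4, Add(-10, 4))) = Mul(-124, Mul(4, 4, -6)) = Mul(-124, -96) = 11904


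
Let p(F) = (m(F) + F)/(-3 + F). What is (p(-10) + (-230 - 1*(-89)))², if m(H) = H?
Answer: 3286969/169 ≈ 19450.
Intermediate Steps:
p(F) = 2*F/(-3 + F) (p(F) = (F + F)/(-3 + F) = (2*F)/(-3 + F) = 2*F/(-3 + F))
(p(-10) + (-230 - 1*(-89)))² = (2*(-10)/(-3 - 10) + (-230 - 1*(-89)))² = (2*(-10)/(-13) + (-230 + 89))² = (2*(-10)*(-1/13) - 141)² = (20/13 - 141)² = (-1813/13)² = 3286969/169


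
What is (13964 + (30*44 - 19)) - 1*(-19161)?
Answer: 34426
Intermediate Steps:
(13964 + (30*44 - 19)) - 1*(-19161) = (13964 + (1320 - 19)) + 19161 = (13964 + 1301) + 19161 = 15265 + 19161 = 34426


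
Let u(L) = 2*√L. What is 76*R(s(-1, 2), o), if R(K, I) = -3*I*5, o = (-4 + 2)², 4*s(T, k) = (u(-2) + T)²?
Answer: -4560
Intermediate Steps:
s(T, k) = (T + 2*I*√2)²/4 (s(T, k) = (2*√(-2) + T)²/4 = (2*(I*√2) + T)²/4 = (2*I*√2 + T)²/4 = (T + 2*I*√2)²/4)
o = 4 (o = (-2)² = 4)
R(K, I) = -15*I
76*R(s(-1, 2), o) = 76*(-15*4) = 76*(-60) = -4560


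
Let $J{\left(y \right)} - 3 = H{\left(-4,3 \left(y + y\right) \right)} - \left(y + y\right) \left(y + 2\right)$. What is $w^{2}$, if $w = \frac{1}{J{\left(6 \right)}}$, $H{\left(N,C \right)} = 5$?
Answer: $\frac{1}{7744} \approx 0.00012913$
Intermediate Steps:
$J{\left(y \right)} = 8 - 2 y \left(2 + y\right)$ ($J{\left(y \right)} = 3 - \left(-5 + \left(y + y\right) \left(y + 2\right)\right) = 3 - \left(-5 + 2 y \left(2 + y\right)\right) = 8 - 2 y \left(2 + y\right)$)
$w = - \frac{1}{88}$ ($w = \frac{1}{8 - 24 - 2 \cdot 6^{2}} = \frac{1}{8 - 24 - 72} = \frac{1}{-88} = - \frac{1}{88} \approx -0.011364$)
$w^{2} = \left(- \frac{1}{88}\right)^{2} = \frac{1}{7744}$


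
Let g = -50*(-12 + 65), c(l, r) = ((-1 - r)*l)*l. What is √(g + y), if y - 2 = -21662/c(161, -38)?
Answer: I*√93967329646/5957 ≈ 51.459*I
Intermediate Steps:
c(l, r) = l²*(-1 - r) (c(l, r) = (l*(-1 - r))*l = l²*(-1 - r))
g = -2650 (g = -50*53 = -2650)
y = 1896492/959077 (y = 2 - 21662*1/(25921*(-1 - 1*(-38))) = 2 - 21662*1/(25921*(-1 + 38)) = 2 - 21662/(25921*37) = 2 - 21662/959077 = 1896492/959077 ≈ 1.9774)
√(g + y) = √(-2650 + 1896492/959077) = √(-2539657558/959077) = I*√93967329646/5957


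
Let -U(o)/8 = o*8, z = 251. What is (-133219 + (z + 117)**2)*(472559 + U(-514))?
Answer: 1114528275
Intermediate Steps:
U(o) = -64*o (U(o) = -8*o*8 = -64*o)
(-133219 + (z + 117)**2)*(472559 + U(-514)) = (-133219 + (251 + 117)**2)*(472559 - 64*(-514)) = (-133219 + 368**2)*(472559 + 32896) = (-133219 + 135424)*505455 = 2205*505455 = 1114528275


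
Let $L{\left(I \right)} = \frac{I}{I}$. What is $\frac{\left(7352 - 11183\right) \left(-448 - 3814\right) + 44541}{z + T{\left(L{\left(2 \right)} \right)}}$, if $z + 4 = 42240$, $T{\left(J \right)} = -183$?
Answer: $\frac{16372263}{42053} \approx 389.32$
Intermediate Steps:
$L{\left(I \right)} = 1$
$z = 42236$ ($z = -4 + 42240 = 42236$)
$\frac{\left(7352 - 11183\right) \left(-448 - 3814\right) + 44541}{z + T{\left(L{\left(2 \right)} \right)}} = \frac{\left(7352 - 11183\right) \left(-448 - 3814\right) + 44541}{42236 - 183} = \frac{\left(-3831\right) \left(-4262\right) + 44541}{42053} = \left(16327722 + 44541\right) \frac{1}{42053} = 16372263 \cdot \frac{1}{42053} = \frac{16372263}{42053}$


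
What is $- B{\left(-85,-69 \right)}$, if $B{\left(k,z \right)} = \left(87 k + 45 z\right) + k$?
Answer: $10585$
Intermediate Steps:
$B{\left(k,z \right)} = 45 z + 88 k$ ($B{\left(k,z \right)} = \left(45 z + 87 k\right) + k = 45 z + 88 k$)
$- B{\left(-85,-69 \right)} = - (45 \left(-69\right) + 88 \left(-85\right)) = - (-3105 - 7480) = \left(-1\right) \left(-10585\right) = 10585$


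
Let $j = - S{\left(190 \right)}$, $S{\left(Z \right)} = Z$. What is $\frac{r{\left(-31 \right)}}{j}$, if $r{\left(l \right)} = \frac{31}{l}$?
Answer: $\frac{1}{190} \approx 0.0052632$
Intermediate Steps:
$j = -190$ ($j = \left(-1\right) 190 = -190$)
$\frac{r{\left(-31 \right)}}{j} = \frac{31 \frac{1}{-31}}{-190} = 31 \left(- \frac{1}{31}\right) \left(- \frac{1}{190}\right) = \left(-1\right) \left(- \frac{1}{190}\right) = \frac{1}{190}$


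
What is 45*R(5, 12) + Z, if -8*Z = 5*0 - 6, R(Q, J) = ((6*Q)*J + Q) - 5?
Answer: 64803/4 ≈ 16201.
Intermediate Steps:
R(Q, J) = -5 + Q + 6*J*Q (R(Q, J) = (6*J*Q + Q) - 5 = (Q + 6*J*Q) - 5 = -5 + Q + 6*J*Q)
Z = 3/4 (Z = -(5*0 - 6)/8 = -(0 - 6)/8 = -1/8*(-6) = 3/4 ≈ 0.75000)
45*R(5, 12) + Z = 45*(-5 + 5 + 6*12*5) + 3/4 = 45*(-5 + 5 + 360) + 3/4 = 45*360 + 3/4 = 16200 + 3/4 = 64803/4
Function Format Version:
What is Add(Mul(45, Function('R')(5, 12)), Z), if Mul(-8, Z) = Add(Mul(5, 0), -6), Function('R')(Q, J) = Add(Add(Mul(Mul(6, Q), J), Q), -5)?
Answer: Rational(64803, 4) ≈ 16201.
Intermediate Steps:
Function('R')(Q, J) = Add(-5, Q, Mul(6, J, Q)) (Function('R')(Q, J) = Add(Add(Mul(6, J, Q), Q), -5) = Add(Add(Q, Mul(6, J, Q)), -5) = Add(-5, Q, Mul(6, J, Q)))
Z = Rational(3, 4) (Z = Mul(Rational(-1, 8), Add(Mul(5, 0), -6)) = Mul(Rational(-1, 8), Add(0, -6)) = Mul(Rational(-1, 8), -6) = Rational(3, 4) ≈ 0.75000)
Add(Mul(45, Function('R')(5, 12)), Z) = Add(Mul(45, Add(-5, 5, Mul(6, 12, 5))), Rational(3, 4)) = Add(Mul(45, Add(-5, 5, 360)), Rational(3, 4)) = Add(Mul(45, 360), Rational(3, 4)) = Add(16200, Rational(3, 4)) = Rational(64803, 4)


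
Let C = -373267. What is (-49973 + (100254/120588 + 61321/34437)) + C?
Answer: -22532990086073/53239602 ≈ -4.2324e+5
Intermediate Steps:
(-49973 + (100254/120588 + 61321/34437)) + C = (-49973 + (100254/120588 + 61321/34437)) - 373267 = (-49973 + (100254*(1/120588) + 61321*(1/34437))) - 373267 = (-49973 + (16709/20098 + 4717/2649)) - 373267 = (-49973 + 139064407/53239602) - 373267 = -2660403566339/53239602 - 373267 = -22532990086073/53239602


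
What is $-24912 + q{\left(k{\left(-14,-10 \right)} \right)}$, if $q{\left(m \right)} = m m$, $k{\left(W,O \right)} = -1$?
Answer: $-24911$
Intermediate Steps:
$q{\left(m \right)} = m^{2}$
$-24912 + q{\left(k{\left(-14,-10 \right)} \right)} = -24912 + \left(-1\right)^{2} = -24912 + 1 = -24911$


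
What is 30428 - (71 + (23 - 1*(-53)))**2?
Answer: 8819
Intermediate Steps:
30428 - (71 + (23 - 1*(-53)))**2 = 30428 - (71 + (23 + 53))**2 = 30428 - (71 + 76)**2 = 30428 - 1*147**2 = 30428 - 1*21609 = 30428 - 21609 = 8819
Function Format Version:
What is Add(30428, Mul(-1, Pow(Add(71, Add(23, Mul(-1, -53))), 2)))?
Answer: 8819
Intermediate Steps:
Add(30428, Mul(-1, Pow(Add(71, Add(23, Mul(-1, -53))), 2))) = Add(30428, Mul(-1, Pow(Add(71, Add(23, 53)), 2))) = Add(30428, Mul(-1, Pow(Add(71, 76), 2))) = Add(30428, Mul(-1, Pow(147, 2))) = Add(30428, Mul(-1, 21609)) = Add(30428, -21609) = 8819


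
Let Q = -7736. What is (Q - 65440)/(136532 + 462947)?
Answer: -73176/599479 ≈ -0.12207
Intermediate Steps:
(Q - 65440)/(136532 + 462947) = (-7736 - 65440)/(136532 + 462947) = -73176/599479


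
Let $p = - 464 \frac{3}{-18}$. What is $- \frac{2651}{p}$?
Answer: $- \frac{7953}{232} \approx -34.28$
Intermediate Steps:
$p = \frac{232}{3}$ ($p = - 464 \cdot 3 \left(- \frac{1}{18}\right) = \left(-464\right) \left(- \frac{1}{6}\right) = \frac{232}{3} \approx 77.333$)
$- \frac{2651}{p} = - \frac{2651}{\frac{232}{3}} = \left(-2651\right) \frac{3}{232} = - \frac{7953}{232}$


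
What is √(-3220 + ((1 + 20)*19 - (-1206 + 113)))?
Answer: 24*I*√3 ≈ 41.569*I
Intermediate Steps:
√(-3220 + ((1 + 20)*19 - (-1206 + 113))) = √(-3220 + (21*19 - 1*(-1093))) = √(-3220 + (399 + 1093)) = √(-3220 + 1492) = √(-1728) = 24*I*√3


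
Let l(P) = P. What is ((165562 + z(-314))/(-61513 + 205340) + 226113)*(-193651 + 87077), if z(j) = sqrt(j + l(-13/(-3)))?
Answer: -3465927159065462/143827 - 106574*I*sqrt(2787)/431481 ≈ -2.4098e+10 - 13.039*I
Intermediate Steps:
z(j) = sqrt(13/3 + j) (z(j) = sqrt(j - 13/(-3)) = sqrt(j - 13*(-1/3)) = sqrt(j + 13/3) = sqrt(13/3 + j))
((165562 + z(-314))/(-61513 + 205340) + 226113)*(-193651 + 87077) = ((165562 + sqrt(39 + 9*(-314))/3)/(-61513 + 205340) + 226113)*(-193651 + 87077) = ((165562 + sqrt(39 - 2826)/3)/143827 + 226113)*(-106574) = ((165562 + sqrt(-2787)/3)*(1/143827) + 226113)*(-106574) = ((165562 + (I*sqrt(2787))/3)*(1/143827) + 226113)*(-106574) = ((165562 + I*sqrt(2787)/3)*(1/143827) + 226113)*(-106574) = ((165562/143827 + I*sqrt(2787)/431481) + 226113)*(-106574) = (32521320013/143827 + I*sqrt(2787)/431481)*(-106574) = -3465927159065462/143827 - 106574*I*sqrt(2787)/431481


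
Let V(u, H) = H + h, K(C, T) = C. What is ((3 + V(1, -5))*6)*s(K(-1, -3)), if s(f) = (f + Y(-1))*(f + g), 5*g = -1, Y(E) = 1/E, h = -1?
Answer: -216/5 ≈ -43.200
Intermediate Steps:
g = -⅕ (g = (⅕)*(-1) = -⅕ ≈ -0.20000)
V(u, H) = -1 + H (V(u, H) = H - 1 = -1 + H)
s(f) = (-1 + f)*(-⅕ + f) (s(f) = (f + 1/(-1))*(f - ⅕) = (f - 1)*(-⅕ + f) = (-1 + f)*(-⅕ + f))
((3 + V(1, -5))*6)*s(K(-1, -3)) = ((3 + (-1 - 5))*6)*(⅕ + (-1)² - 6/5*(-1)) = ((3 - 6)*6)*(⅕ + 1 + 6/5) = -3*6*(12/5) = -18*12/5 = -216/5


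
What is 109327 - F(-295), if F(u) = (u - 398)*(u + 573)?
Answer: 301981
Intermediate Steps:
F(u) = (-398 + u)*(573 + u)
109327 - F(-295) = 109327 - (-228054 + (-295)² + 175*(-295)) = 109327 - (-228054 + 87025 - 51625) = 109327 - 1*(-192654) = 109327 + 192654 = 301981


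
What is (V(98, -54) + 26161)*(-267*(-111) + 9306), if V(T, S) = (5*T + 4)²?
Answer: 10522281771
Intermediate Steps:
V(T, S) = (4 + 5*T)²
(V(98, -54) + 26161)*(-267*(-111) + 9306) = ((4 + 5*98)² + 26161)*(-267*(-111) + 9306) = ((4 + 490)² + 26161)*(29637 + 9306) = (494² + 26161)*38943 = (244036 + 26161)*38943 = 270197*38943 = 10522281771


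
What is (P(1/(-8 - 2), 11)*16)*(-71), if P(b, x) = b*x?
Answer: 6248/5 ≈ 1249.6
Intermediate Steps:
(P(1/(-8 - 2), 11)*16)*(-71) = ((11/(-8 - 2))*16)*(-71) = ((11/(-10))*16)*(-71) = (-⅒*11*16)*(-71) = -11/10*16*(-71) = -88/5*(-71) = 6248/5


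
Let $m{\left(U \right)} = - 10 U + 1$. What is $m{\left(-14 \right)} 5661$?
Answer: $798201$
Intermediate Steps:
$m{\left(U \right)} = 1 - 10 U$
$m{\left(-14 \right)} 5661 = \left(1 - -140\right) 5661 = \left(1 + 140\right) 5661 = 141 \cdot 5661 = 798201$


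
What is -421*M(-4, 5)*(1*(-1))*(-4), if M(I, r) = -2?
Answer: 3368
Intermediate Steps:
-421*M(-4, 5)*(1*(-1))*(-4) = -421*(-2*(-1))*(-4) = -842*(-4) = -421*(-8) = 3368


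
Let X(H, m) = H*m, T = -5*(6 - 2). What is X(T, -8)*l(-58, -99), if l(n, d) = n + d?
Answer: -25120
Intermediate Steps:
T = -20 (T = -5*4 = -20)
l(n, d) = d + n
X(T, -8)*l(-58, -99) = (-20*(-8))*(-99 - 58) = 160*(-157) = -25120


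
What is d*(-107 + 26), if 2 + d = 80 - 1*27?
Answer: -4131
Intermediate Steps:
d = 51 (d = -2 + (80 - 1*27) = -2 + (80 - 27) = -2 + 53 = 51)
d*(-107 + 26) = 51*(-107 + 26) = 51*(-81) = -4131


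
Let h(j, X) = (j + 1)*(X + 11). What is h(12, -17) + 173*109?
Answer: 18779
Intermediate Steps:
h(j, X) = (1 + j)*(11 + X)
h(12, -17) + 173*109 = (11 - 17 + 11*12 - 17*12) + 173*109 = (11 - 17 + 132 - 204) + 18857 = -78 + 18857 = 18779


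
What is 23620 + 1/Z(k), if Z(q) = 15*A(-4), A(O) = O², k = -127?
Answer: 5668801/240 ≈ 23620.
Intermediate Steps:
Z(q) = 240 (Z(q) = 15*(-4)² = 15*16 = 240)
23620 + 1/Z(k) = 23620 + 1/240 = 5668801/240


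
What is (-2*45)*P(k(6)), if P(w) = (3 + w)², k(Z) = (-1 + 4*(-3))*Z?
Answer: -506250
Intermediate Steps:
k(Z) = -13*Z (k(Z) = (-1 - 12)*Z = -13*Z)
(-2*45)*P(k(6)) = (-2*45)*(3 - 13*6)² = -90*(3 - 78)² = -90*(-75)² = -90*5625 = -506250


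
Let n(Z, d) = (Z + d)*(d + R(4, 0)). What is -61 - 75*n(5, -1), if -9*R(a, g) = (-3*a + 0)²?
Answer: 5039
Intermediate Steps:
R(a, g) = -a² (R(a, g) = -(-3*a + 0)²/9 = -9*a²/9 = -a²)
n(Z, d) = (-16 + d)*(Z + d) (n(Z, d) = (Z + d)*(d - 1*4²) = (Z + d)*(d - 1*16) = (Z + d)*(d - 16) = (Z + d)*(-16 + d) = (-16 + d)*(Z + d))
-61 - 75*n(5, -1) = -61 - 75*((-1)² - 16*5 - 16*(-1) + 5*(-1)) = -61 - 75*(1 - 80 + 16 - 5) = -61 - 75*(-68) = -61 + 5100 = 5039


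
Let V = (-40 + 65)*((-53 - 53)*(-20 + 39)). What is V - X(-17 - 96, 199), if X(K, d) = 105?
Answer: -50455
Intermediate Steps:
V = -50350 (V = 25*(-106*19) = 25*(-2014) = -50350)
V - X(-17 - 96, 199) = -50350 - 1*105 = -50350 - 105 = -50455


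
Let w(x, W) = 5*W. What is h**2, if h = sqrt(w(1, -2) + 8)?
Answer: -2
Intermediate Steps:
h = I*sqrt(2) (h = sqrt(5*(-2) + 8) = sqrt(-10 + 8) = sqrt(-2) = I*sqrt(2) ≈ 1.4142*I)
h**2 = (I*sqrt(2))**2 = -2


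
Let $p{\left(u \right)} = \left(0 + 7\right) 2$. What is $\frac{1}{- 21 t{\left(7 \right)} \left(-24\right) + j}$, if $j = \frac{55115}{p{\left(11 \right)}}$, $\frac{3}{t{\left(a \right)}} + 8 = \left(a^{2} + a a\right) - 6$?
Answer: $\frac{14}{55367} \approx 0.00025286$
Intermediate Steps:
$t{\left(a \right)} = \frac{3}{-14 + 2 a^{2}}$ ($t{\left(a \right)} = \frac{3}{-8 - \left(6 - a^{2} - a a\right)} = \frac{3}{-8 + \left(\left(a^{2} + a^{2}\right) - 6\right)} = \frac{3}{-8 + \left(2 a^{2} - 6\right)} = \frac{3}{-8 + \left(-6 + 2 a^{2}\right)} = \frac{3}{-14 + 2 a^{2}}$)
$p{\left(u \right)} = 14$ ($p{\left(u \right)} = 7 \cdot 2 = 14$)
$j = \frac{55115}{14} \approx 3936.8$
$\frac{1}{- 21 t{\left(7 \right)} \left(-24\right) + j} = \frac{1}{- 21 \frac{3}{2 \left(-7 + 7^{2}\right)} \left(-24\right) + \frac{55115}{14}} = \frac{1}{- 21 \frac{3}{2 \left(-7 + 49\right)} \left(-24\right) + \frac{55115}{14}} = \frac{1}{- 21 \frac{3}{2 \cdot 42} \left(-24\right) + \frac{55115}{14}} = \frac{1}{- 21 \cdot \frac{3}{2} \cdot \frac{1}{42} \left(-24\right) + \frac{55115}{14}} = \frac{1}{\left(-21\right) \frac{1}{28} \left(-24\right) + \frac{55115}{14}} = \frac{1}{\left(- \frac{3}{4}\right) \left(-24\right) + \frac{55115}{14}} = \frac{1}{18 + \frac{55115}{14}} = \frac{1}{\frac{55367}{14}} = \frac{14}{55367}$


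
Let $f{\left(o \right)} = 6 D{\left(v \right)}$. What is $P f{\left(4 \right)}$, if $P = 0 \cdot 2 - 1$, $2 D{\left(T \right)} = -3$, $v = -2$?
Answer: $9$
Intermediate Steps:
$D{\left(T \right)} = - \frac{3}{2}$ ($D{\left(T \right)} = \frac{1}{2} \left(-3\right) = - \frac{3}{2}$)
$f{\left(o \right)} = -9$ ($f{\left(o \right)} = 6 \left(- \frac{3}{2}\right) = -9$)
$P = -1$ ($P = 0 - 1 = -1$)
$P f{\left(4 \right)} = \left(-1\right) \left(-9\right) = 9$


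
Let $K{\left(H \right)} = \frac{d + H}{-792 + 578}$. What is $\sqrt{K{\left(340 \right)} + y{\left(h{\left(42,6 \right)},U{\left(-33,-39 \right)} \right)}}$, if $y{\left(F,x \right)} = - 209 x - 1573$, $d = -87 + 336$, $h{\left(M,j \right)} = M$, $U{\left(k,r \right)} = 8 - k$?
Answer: $\frac{i \sqrt{464589078}}{214} \approx 100.72 i$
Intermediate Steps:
$d = 249$
$y{\left(F,x \right)} = -1573 - 209 x$
$K{\left(H \right)} = - \frac{249}{214} - \frac{H}{214}$ ($K{\left(H \right)} = \frac{249 + H}{-792 + 578} = \frac{249 + H}{-214} = \left(249 + H\right) \left(- \frac{1}{214}\right) = - \frac{249}{214} - \frac{H}{214}$)
$\sqrt{K{\left(340 \right)} + y{\left(h{\left(42,6 \right)},U{\left(-33,-39 \right)} \right)}} = \sqrt{\left(- \frac{249}{214} - \frac{170}{107}\right) - \left(1573 + 209 \left(8 - -33\right)\right)} = \sqrt{\left(- \frac{249}{214} - \frac{170}{107}\right) - \left(1573 + 209 \left(8 + 33\right)\right)} = \sqrt{- \frac{589}{214} - 10142} = \sqrt{- \frac{2170977}{214}} = \frac{i \sqrt{464589078}}{214}$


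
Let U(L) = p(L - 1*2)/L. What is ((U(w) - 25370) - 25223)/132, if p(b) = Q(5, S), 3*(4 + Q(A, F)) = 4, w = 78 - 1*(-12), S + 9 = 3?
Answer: -6830059/17820 ≈ -383.28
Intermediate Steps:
S = -6 (S = -9 + 3 = -6)
w = 90 (w = 78 + 12 = 90)
Q(A, F) = -8/3 (Q(A, F) = -4 + (⅓)*4 = -4 + 4/3 = -8/3)
p(b) = -8/3
U(L) = -8/(3*L)
((U(w) - 25370) - 25223)/132 = ((-8/3/90 - 25370) - 25223)/132 = ((-8/3*1/90 - 25370) - 25223)*(1/132) = ((-4/135 - 25370) - 25223)*(1/132) = (-3424954/135 - 25223)*(1/132) = -6830059/135*1/132 = -6830059/17820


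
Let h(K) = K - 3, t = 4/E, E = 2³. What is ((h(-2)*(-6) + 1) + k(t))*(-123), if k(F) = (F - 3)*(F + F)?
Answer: -7011/2 ≈ -3505.5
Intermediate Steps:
E = 8
t = ½ (t = 4/8 = 4*(⅛) = ½ ≈ 0.50000)
k(F) = 2*F*(-3 + F) (k(F) = (-3 + F)*(2*F) = 2*F*(-3 + F))
h(K) = -3 + K
((h(-2)*(-6) + 1) + k(t))*(-123) = (((-3 - 2)*(-6) + 1) + 2*(½)*(-3 + ½))*(-123) = ((-5*(-6) + 1) + 2*(½)*(-5/2))*(-123) = ((30 + 1) - 5/2)*(-123) = (31 - 5/2)*(-123) = (57/2)*(-123) = -7011/2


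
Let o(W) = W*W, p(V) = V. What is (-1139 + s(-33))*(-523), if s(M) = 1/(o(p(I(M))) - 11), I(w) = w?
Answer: 642160843/1078 ≈ 5.9570e+5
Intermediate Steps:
o(W) = W²
s(M) = 1/(-11 + M²) (s(M) = 1/(M² - 11) = 1/(-11 + M²))
(-1139 + s(-33))*(-523) = (-1139 + 1/(-11 + (-33)²))*(-523) = (-1139 + 1/(-11 + 1089))*(-523) = (-1139 + 1/1078)*(-523) = -1227841/1078*(-523) = 642160843/1078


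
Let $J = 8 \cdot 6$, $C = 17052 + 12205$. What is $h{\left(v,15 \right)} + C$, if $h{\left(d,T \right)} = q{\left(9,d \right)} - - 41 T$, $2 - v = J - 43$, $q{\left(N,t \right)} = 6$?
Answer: $29878$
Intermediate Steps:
$C = 29257$
$J = 48$
$v = -3$ ($v = 2 - \left(48 - 43\right) = 2 - 5 = -3$)
$h{\left(d,T \right)} = 6 + 41 T$ ($h{\left(d,T \right)} = 6 - - 41 T = 6 + 41 T$)
$h{\left(v,15 \right)} + C = \left(6 + 41 \cdot 15\right) + 29257 = \left(6 + 615\right) + 29257 = 621 + 29257 = 29878$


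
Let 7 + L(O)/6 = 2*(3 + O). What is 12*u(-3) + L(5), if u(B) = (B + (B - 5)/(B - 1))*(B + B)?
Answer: 126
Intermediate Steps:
u(B) = 2*B*(B + (-5 + B)/(-1 + B)) (u(B) = (B + (-5 + B)/(-1 + B))*(2*B) = 2*B*(B + (-5 + B)/(-1 + B)))
L(O) = -6 + 12*O (L(O) = -42 + 6*(2*(3 + O)) = -42 + 6*(6 + 2*O) = -42 + (36 + 12*O) = -6 + 12*O)
12*u(-3) + L(5) = 12*(2*(-3)*(-5 + (-3)²)/(-1 - 3)) + (-6 + 12*5) = 12*(2*(-3)*(-5 + 9)/(-4)) + (-6 + 60) = 12*(2*(-3)*(-¼)*4) + 54 = 12*6 + 54 = 72 + 54 = 126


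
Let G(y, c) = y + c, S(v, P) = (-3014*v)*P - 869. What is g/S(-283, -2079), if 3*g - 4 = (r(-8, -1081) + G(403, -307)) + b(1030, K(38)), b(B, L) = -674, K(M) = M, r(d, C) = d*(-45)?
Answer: 214/5319926601 ≈ 4.0226e-8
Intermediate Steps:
r(d, C) = -45*d
S(v, P) = -869 - 3014*P*v (S(v, P) = -3014*P*v - 869 = -869 - 3014*P*v)
G(y, c) = c + y
g = -214/3 (g = 4/3 + ((-45*(-8) + (-307 + 403)) - 674)/3 = 4/3 + ((360 + 96) - 674)/3 = 4/3 + (456 - 674)/3 = 4/3 + (1/3)*(-218) = 4/3 - 218/3 = -214/3 ≈ -71.333)
g/S(-283, -2079) = -214/(3*(-869 - 3014*(-2079)*(-283))) = -214/(3*(-869 - 1773307998)) = -214/3/(-1773308867) = -214/3*(-1/1773308867) = 214/5319926601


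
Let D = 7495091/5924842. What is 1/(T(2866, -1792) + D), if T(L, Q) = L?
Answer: 5924842/16988092263 ≈ 0.00034876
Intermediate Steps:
D = 7495091/5924842 (D = 7495091*(1/5924842) = 7495091/5924842 ≈ 1.2650)
1/(T(2866, -1792) + D) = 1/(2866 + 7495091/5924842) = 1/(16988092263/5924842) = 5924842/16988092263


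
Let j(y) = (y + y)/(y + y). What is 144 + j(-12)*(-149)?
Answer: -5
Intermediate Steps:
j(y) = 1 (j(y) = (2*y)/((2*y)) = (2*y)*(1/(2*y)) = 1)
144 + j(-12)*(-149) = 144 + 1*(-149) = 144 - 149 = -5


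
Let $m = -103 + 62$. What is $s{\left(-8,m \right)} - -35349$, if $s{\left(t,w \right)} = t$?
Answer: $35341$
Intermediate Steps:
$m = -41$
$s{\left(-8,m \right)} - -35349 = -8 - -35349 = -8 + 35349 = 35341$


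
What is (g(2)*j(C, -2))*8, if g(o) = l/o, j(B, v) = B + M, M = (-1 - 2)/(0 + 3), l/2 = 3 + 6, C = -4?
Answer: -360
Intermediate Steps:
l = 18 (l = 2*(3 + 6) = 2*9 = 18)
M = -1 (M = -3/3 = -3*⅓ = -1)
j(B, v) = -1 + B (j(B, v) = B - 1 = -1 + B)
g(o) = 18/o
(g(2)*j(C, -2))*8 = ((18/2)*(-1 - 4))*8 = ((18*(½))*(-5))*8 = (9*(-5))*8 = -45*8 = -360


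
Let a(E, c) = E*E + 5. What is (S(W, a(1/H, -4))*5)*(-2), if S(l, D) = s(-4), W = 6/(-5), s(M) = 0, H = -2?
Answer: 0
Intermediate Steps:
W = -6/5 (W = 6*(-1/5) = -6/5 ≈ -1.2000)
a(E, c) = 5 + E**2 (a(E, c) = E**2 + 5 = 5 + E**2)
S(l, D) = 0
(S(W, a(1/H, -4))*5)*(-2) = (0*5)*(-2) = 0*(-2) = 0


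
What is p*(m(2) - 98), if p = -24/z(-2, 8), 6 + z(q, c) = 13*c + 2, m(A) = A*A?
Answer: 564/25 ≈ 22.560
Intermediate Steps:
m(A) = A²
z(q, c) = -4 + 13*c (z(q, c) = -6 + (13*c + 2) = -6 + (2 + 13*c) = -4 + 13*c)
p = -6/25 (p = -24/(-4 + 13*8) = -24/(-4 + 104) = -24/100 = -24*1/100 = -6/25 ≈ -0.24000)
p*(m(2) - 98) = -6*(2² - 98)/25 = -6*(4 - 98)/25 = -6/25*(-94) = 564/25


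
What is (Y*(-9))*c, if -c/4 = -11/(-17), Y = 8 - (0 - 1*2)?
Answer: 3960/17 ≈ 232.94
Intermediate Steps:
Y = 10 (Y = 8 - (0 - 2) = 8 - 1*(-2) = 8 + 2 = 10)
c = -44/17 (c = -(-44)/(-17) = -(-44)*(-1)/17 = -4*11/17 = -44/17 ≈ -2.5882)
(Y*(-9))*c = (10*(-9))*(-44/17) = -90*(-44/17) = 3960/17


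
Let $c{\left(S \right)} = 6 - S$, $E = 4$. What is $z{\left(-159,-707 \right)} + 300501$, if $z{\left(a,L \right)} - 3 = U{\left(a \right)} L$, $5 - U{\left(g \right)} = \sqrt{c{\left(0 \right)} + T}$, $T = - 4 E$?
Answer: $296969 + 707 i \sqrt{10} \approx 2.9697 \cdot 10^{5} + 2235.7 i$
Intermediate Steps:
$T = -16$ ($T = \left(-4\right) 4 = -16$)
$U{\left(g \right)} = 5 - i \sqrt{10}$ ($U{\left(g \right)} = 5 - \sqrt{\left(6 - 0\right) - 16} = 5 - \sqrt{\left(6 + 0\right) - 16} = 5 - \sqrt{6 - 16} = 5 - \sqrt{-10} = 5 - i \sqrt{10}$)
$z{\left(a,L \right)} = 3 + L \left(5 - i \sqrt{10}\right)$ ($z{\left(a,L \right)} = 3 + \left(5 - i \sqrt{10}\right) L = 3 + L \left(5 - i \sqrt{10}\right)$)
$z{\left(-159,-707 \right)} + 300501 = \left(3 - 707 \left(5 - i \sqrt{10}\right)\right) + 300501 = \left(3 - \left(3535 - 707 i \sqrt{10}\right)\right) + 300501 = \left(-3532 + 707 i \sqrt{10}\right) + 300501 = 296969 + 707 i \sqrt{10}$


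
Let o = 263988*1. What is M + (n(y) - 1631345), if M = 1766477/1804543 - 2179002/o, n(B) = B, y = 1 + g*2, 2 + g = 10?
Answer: -129521957042542427/79396282914 ≈ -1.6313e+6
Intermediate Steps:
o = 263988
g = 8 (g = -2 + 10 = 8)
y = 17 (y = 1 + 8*2 = 1 + 16 = 17)
M = -577629012635/79396282914 (M = 1766477/1804543 - 2179002/263988 = 1766477*(1/1804543) - 2179002*1/263988 = 1766477/1804543 - 363167/43998 = -577629012635/79396282914 ≈ -7.2753)
M + (n(y) - 1631345) = -577629012635/79396282914 + (17 - 1631345) = -577629012635/79396282914 - 1631328 = -129521957042542427/79396282914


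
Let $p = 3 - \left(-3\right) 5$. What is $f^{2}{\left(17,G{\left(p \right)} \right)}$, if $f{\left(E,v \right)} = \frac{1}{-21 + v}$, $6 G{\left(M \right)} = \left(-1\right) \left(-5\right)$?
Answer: $\frac{36}{14641} \approx 0.0024588$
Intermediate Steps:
$p = 18$ ($p = 3 - -15 = 3 + 15 = 18$)
$G{\left(M \right)} = \frac{5}{6}$ ($G{\left(M \right)} = \frac{\left(-1\right) \left(-5\right)}{6} = \frac{1}{6} \cdot 5 = \frac{5}{6}$)
$f^{2}{\left(17,G{\left(p \right)} \right)} = \left(\frac{1}{-21 + \frac{5}{6}}\right)^{2} = \left(\frac{1}{- \frac{121}{6}}\right)^{2} = \left(- \frac{6}{121}\right)^{2} = \frac{36}{14641}$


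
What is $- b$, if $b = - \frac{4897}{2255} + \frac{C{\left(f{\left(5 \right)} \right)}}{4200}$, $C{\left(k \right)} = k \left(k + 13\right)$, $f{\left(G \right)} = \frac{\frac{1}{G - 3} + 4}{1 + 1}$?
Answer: $\frac{21856027}{10102400} \approx 2.1634$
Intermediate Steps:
$f{\left(G \right)} = 2 + \frac{1}{2 \left(-3 + G\right)}$ ($f{\left(G \right)} = \frac{\frac{1}{-3 + G} + 4}{2} = \left(4 + \frac{1}{-3 + G}\right) \frac{1}{2} = 2 + \frac{1}{2 \left(-3 + G\right)}$)
$C{\left(k \right)} = k \left(13 + k\right)$
$b = - \frac{21856027}{10102400}$ ($b = - \frac{4897}{2255} + \frac{\frac{-11 + 4 \cdot 5}{2 \left(-3 + 5\right)} \left(13 + \frac{-11 + 4 \cdot 5}{2 \left(-3 + 5\right)}\right)}{4200} = \left(-4897\right) \frac{1}{2255} + \frac{-11 + 20}{2 \cdot 2} \left(13 + \frac{-11 + 20}{2 \cdot 2}\right) \frac{1}{4200} = - \frac{4897}{2255} + \frac{1}{2} \cdot \frac{1}{2} \cdot 9 \left(13 + \frac{1}{2} \cdot \frac{1}{2} \cdot 9\right) \frac{1}{4200} = - \frac{4897}{2255} + \frac{9 \left(13 + \frac{9}{4}\right)}{4} \cdot \frac{1}{4200} = - \frac{4897}{2255} + \frac{9}{4} \cdot \frac{61}{4} \cdot \frac{1}{4200} = - \frac{4897}{2255} + \frac{549}{16} \cdot \frac{1}{4200} = - \frac{4897}{2255} + \frac{183}{22400} = - \frac{21856027}{10102400} \approx -2.1634$)
$- b = \left(-1\right) \left(- \frac{21856027}{10102400}\right) = \frac{21856027}{10102400}$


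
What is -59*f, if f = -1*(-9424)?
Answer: -556016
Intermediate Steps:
f = 9424
-59*f = -59*9424 = -556016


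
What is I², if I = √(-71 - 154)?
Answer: -225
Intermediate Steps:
I = 15*I (I = √(-225) = 15*I ≈ 15.0*I)
I² = (15*I)² = -225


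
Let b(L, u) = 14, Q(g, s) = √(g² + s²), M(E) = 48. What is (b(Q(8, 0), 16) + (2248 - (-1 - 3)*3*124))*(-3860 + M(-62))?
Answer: -14295000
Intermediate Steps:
(b(Q(8, 0), 16) + (2248 - (-1 - 3)*3*124))*(-3860 + M(-62)) = (14 + (2248 - (-1 - 3)*3*124))*(-3860 + 48) = (14 + (2248 - (-4*3)*124))*(-3812) = (14 + (2248 - (-12)*124))*(-3812) = (14 + (2248 - 1*(-1488)))*(-3812) = (14 + (2248 + 1488))*(-3812) = (14 + 3736)*(-3812) = 3750*(-3812) = -14295000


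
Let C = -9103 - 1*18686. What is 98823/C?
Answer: -32941/9263 ≈ -3.5562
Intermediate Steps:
C = -27789 (C = -9103 - 18686 = -27789)
98823/C = 98823/(-27789) = 98823*(-1/27789) = -32941/9263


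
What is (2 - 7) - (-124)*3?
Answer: 367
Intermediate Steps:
(2 - 7) - (-124)*3 = -5 - 31*(-12) = -5 + 372 = 367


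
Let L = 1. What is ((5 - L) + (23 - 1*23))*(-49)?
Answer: -196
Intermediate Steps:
((5 - L) + (23 - 1*23))*(-49) = ((5 - 1*1) + (23 - 1*23))*(-49) = ((5 - 1) + (23 - 23))*(-49) = (4 + 0)*(-49) = 4*(-49) = -196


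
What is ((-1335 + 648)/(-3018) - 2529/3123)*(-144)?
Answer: 14632056/174541 ≈ 83.832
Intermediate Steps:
((-1335 + 648)/(-3018) - 2529/3123)*(-144) = (-687*(-1/3018) - 2529*1/3123)*(-144) = (229/1006 - 281/347)*(-144) = -203223/349082*(-144) = 14632056/174541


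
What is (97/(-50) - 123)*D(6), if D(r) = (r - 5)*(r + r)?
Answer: -37482/25 ≈ -1499.3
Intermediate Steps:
D(r) = 2*r*(-5 + r) (D(r) = (-5 + r)*(2*r) = 2*r*(-5 + r))
(97/(-50) - 123)*D(6) = (97/(-50) - 123)*(2*6*(-5 + 6)) = (97*(-1/50) - 123)*(2*6*1) = (-97/50 - 123)*12 = -6247/50*12 = -37482/25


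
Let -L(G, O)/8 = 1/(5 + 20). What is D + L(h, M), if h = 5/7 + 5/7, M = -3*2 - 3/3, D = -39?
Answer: -983/25 ≈ -39.320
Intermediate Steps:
M = -7 (M = -6 - 3*⅓ = -6 - 1 = -7)
h = 10/7 (h = 5*(⅐) + 5*(⅐) = 5/7 + 5/7 = 10/7 ≈ 1.4286)
L(G, O) = -8/25 (L(G, O) = -8/(5 + 20) = -8/25)
D + L(h, M) = -39 - 8/25 = -983/25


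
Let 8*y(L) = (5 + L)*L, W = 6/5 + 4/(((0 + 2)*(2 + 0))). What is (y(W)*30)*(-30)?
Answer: -1782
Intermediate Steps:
W = 11/5 (W = 6*(⅕) + 4/((2*2)) = 6/5 + 4/4 = 6/5 + 4*(¼) = 6/5 + 1 = 11/5 ≈ 2.2000)
y(L) = L*(5 + L)/8 (y(L) = ((5 + L)*L)/8 = (L*(5 + L))/8 = L*(5 + L)/8)
(y(W)*30)*(-30) = (((⅛)*(11/5)*(5 + 11/5))*30)*(-30) = (((⅛)*(11/5)*(36/5))*30)*(-30) = ((99/50)*30)*(-30) = (297/5)*(-30) = -1782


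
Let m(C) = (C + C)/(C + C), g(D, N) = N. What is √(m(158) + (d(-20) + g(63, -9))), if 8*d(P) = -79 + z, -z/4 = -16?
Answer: I*√158/4 ≈ 3.1425*I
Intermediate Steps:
z = 64 (z = -4*(-16) = 64)
d(P) = -15/8 (d(P) = (-79 + 64)/8 = (⅛)*(-15) = -15/8)
m(C) = 1 (m(C) = (2*C)/((2*C)) = (2*C)*(1/(2*C)) = 1)
√(m(158) + (d(-20) + g(63, -9))) = √(1 + (-15/8 - 9)) = √(1 - 87/8) = √(-79/8) = I*√158/4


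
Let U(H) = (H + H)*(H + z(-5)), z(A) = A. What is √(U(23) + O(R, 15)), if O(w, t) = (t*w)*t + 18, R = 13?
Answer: 3*√419 ≈ 61.408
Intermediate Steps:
O(w, t) = 18 + w*t² (O(w, t) = w*t² + 18 = 18 + w*t²)
U(H) = 2*H*(-5 + H) (U(H) = (H + H)*(H - 5) = (2*H)*(-5 + H) = 2*H*(-5 + H))
√(U(23) + O(R, 15)) = √(2*23*(-5 + 23) + (18 + 13*15²)) = √(2*23*18 + (18 + 13*225)) = √(828 + (18 + 2925)) = √(828 + 2943) = √3771 = 3*√419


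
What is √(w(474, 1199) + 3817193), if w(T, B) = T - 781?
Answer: √3816886 ≈ 1953.7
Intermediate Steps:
w(T, B) = -781 + T
√(w(474, 1199) + 3817193) = √((-781 + 474) + 3817193) = √(-307 + 3817193) = √3816886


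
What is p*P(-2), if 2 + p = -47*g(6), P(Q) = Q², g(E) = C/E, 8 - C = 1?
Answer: -682/3 ≈ -227.33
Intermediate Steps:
C = 7 (C = 8 - 1*1 = 8 - 1 = 7)
g(E) = 7/E
p = -341/6 (p = -2 - 329/6 = -341/6 ≈ -56.833)
p*P(-2) = -341/6*(-2)² = -341/6*4 = -682/3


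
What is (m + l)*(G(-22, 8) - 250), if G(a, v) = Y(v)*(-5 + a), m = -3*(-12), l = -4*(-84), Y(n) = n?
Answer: -173352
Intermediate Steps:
l = 336
m = 36
G(a, v) = v*(-5 + a)
(m + l)*(G(-22, 8) - 250) = (36 + 336)*(8*(-5 - 22) - 250) = 372*(8*(-27) - 250) = 372*(-216 - 250) = 372*(-466) = -173352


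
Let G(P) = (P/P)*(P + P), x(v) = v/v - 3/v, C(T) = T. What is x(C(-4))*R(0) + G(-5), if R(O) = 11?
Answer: 37/4 ≈ 9.2500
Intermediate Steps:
x(v) = 1 - 3/v
G(P) = 2*P (G(P) = 1*(2*P) = 2*P)
x(C(-4))*R(0) + G(-5) = ((-3 - 4)/(-4))*11 + 2*(-5) = -¼*(-7)*11 - 10 = (7/4)*11 - 10 = 77/4 - 10 = 37/4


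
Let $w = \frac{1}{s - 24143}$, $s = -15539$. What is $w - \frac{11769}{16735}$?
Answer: $- \frac{467034193}{664078270} \approx -0.70328$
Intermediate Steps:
$w = - \frac{1}{39682}$ ($w = \frac{1}{-15539 - 24143} = \frac{1}{-39682} = - \frac{1}{39682} \approx -2.52 \cdot 10^{-5}$)
$w - \frac{11769}{16735} = - \frac{1}{39682} - \frac{11769}{16735} = - \frac{467034193}{664078270}$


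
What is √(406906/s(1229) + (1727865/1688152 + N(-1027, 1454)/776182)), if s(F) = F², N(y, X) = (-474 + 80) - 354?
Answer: √1730599128718937938207520022/36599429942524 ≈ 1.1366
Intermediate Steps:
N(y, X) = -748 (N(y, X) = -394 - 354 = -748)
√(406906/s(1229) + (1727865/1688152 + N(-1027, 1454)/776182)) = √(406906/(1229²) + (1727865/1688152 - 748/776182)) = √(406906/1510441 + (1727865*(1/1688152) - 748*1/776182)) = √(406906*(1/1510441) + (1727865/1688152 - 34/35281)) = √(406906/1510441 + 60903407897/59559690712) = √(116226199836209649/89961398798723992) = √1730599128718937938207520022/36599429942524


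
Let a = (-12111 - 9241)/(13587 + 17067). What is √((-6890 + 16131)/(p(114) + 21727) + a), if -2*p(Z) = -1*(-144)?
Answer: I*√3302539301961445/110635395 ≈ 0.51943*I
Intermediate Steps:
p(Z) = -72 (p(Z) = -(-1)*(-144)/2 = -½*144 = -72)
a = -10676/15327 (a = -21352/30654 = -21352*1/30654 = -10676/15327 ≈ -0.69655)
√((-6890 + 16131)/(p(114) + 21727) + a) = √((-6890 + 16131)/(-72 + 21727) - 10676/15327) = √(9241/21655 - 10676/15327) = √(-89551973/331906185) = I*√3302539301961445/110635395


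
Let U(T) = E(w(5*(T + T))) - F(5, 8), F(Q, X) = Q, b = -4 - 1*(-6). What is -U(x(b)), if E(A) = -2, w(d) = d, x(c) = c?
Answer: 7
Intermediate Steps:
b = 2 (b = -4 + 6 = 2)
U(T) = -7 (U(T) = -2 - 1*5 = -2 - 5 = -7)
-U(x(b)) = -1*(-7) = 7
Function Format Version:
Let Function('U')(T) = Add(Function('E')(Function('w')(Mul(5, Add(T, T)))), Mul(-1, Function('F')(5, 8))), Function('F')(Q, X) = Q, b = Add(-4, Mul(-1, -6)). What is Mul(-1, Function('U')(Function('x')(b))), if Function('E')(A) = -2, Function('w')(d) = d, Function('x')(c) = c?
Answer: 7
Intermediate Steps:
b = 2 (b = Add(-4, 6) = 2)
Function('U')(T) = -7 (Function('U')(T) = Add(-2, Mul(-1, 5)) = Add(-2, -5) = -7)
Mul(-1, Function('U')(Function('x')(b))) = Mul(-1, -7) = 7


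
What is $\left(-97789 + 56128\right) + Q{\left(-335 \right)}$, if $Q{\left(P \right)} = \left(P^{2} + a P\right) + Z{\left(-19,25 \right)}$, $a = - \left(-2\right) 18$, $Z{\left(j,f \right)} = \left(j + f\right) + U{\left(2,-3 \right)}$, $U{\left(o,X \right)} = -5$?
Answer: $58505$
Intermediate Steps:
$Z{\left(j,f \right)} = -5 + f + j$ ($Z{\left(j,f \right)} = \left(j + f\right) - 5 = \left(f + j\right) - 5 = -5 + f + j$)
$a = 36$ ($a = \left(-1\right) \left(-36\right) = 36$)
$Q{\left(P \right)} = 1 + P^{2} + 36 P$ ($Q{\left(P \right)} = \left(P^{2} + 36 P\right) - -1 = \left(P^{2} + 36 P\right) + 1 = 1 + P^{2} + 36 P$)
$\left(-97789 + 56128\right) + Q{\left(-335 \right)} = \left(-97789 + 56128\right) + \left(1 + \left(-335\right)^{2} + 36 \left(-335\right)\right) = -41661 + \left(1 + 112225 - 12060\right) = -41661 + 100166 = 58505$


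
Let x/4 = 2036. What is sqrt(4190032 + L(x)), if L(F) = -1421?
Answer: sqrt(4188611) ≈ 2046.6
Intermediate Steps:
x = 8144 (x = 4*2036 = 8144)
sqrt(4190032 + L(x)) = sqrt(4190032 - 1421) = sqrt(4188611)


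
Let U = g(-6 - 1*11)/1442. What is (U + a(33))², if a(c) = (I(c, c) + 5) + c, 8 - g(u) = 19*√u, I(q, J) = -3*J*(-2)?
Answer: 115817696263/2079364 - 3233040*I*√17/519841 ≈ 55699.0 - 25.643*I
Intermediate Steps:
I(q, J) = 6*J
g(u) = 8 - 19*√u
U = 4/721 - 19*I*√17/1442 (U = (8 - 19*√(-6 - 1*11))/1442 = (8 - 19*√(-6 - 11))*(1/1442) = (8 - 19*I*√17)*(1/1442) = 4/721 - 19*I*√17/1442 ≈ 0.0055479 - 0.054327*I)
a(c) = 5 + 7*c (a(c) = (6*c + 5) + c = (5 + 6*c) + c = 5 + 7*c)
(U + a(33))² = ((4/721 - 19*I*√17/1442) + (5 + 7*33))² = ((4/721 - 19*I*√17/1442) + (5 + 231))² = ((4/721 - 19*I*√17/1442) + 236)² = (170160/721 - 19*I*√17/1442)²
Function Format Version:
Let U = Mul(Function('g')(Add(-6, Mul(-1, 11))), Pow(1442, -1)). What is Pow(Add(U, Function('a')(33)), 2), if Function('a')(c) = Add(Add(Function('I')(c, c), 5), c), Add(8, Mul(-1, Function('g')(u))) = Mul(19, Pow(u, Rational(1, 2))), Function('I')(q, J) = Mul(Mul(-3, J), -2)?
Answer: Add(Rational(115817696263, 2079364), Mul(Rational(-3233040, 519841), I, Pow(17, Rational(1, 2)))) ≈ Add(55699., Mul(-25.643, I))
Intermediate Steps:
Function('I')(q, J) = Mul(6, J)
Function('g')(u) = Add(8, Mul(-19, Pow(u, Rational(1, 2)))) (Function('g')(u) = Add(8, Mul(-1, Mul(19, Pow(u, Rational(1, 2))))) = Add(8, Mul(-19, Pow(u, Rational(1, 2)))))
U = Add(Rational(4, 721), Mul(Rational(-19, 1442), I, Pow(17, Rational(1, 2)))) (U = Mul(Add(8, Mul(-19, Pow(Add(-6, Mul(-1, 11)), Rational(1, 2)))), Pow(1442, -1)) = Mul(Add(8, Mul(-19, Pow(Add(-6, -11), Rational(1, 2)))), Rational(1, 1442)) = Mul(Add(8, Mul(-19, Pow(-17, Rational(1, 2)))), Rational(1, 1442)) = Mul(Add(8, Mul(-19, Mul(I, Pow(17, Rational(1, 2))))), Rational(1, 1442)) = Mul(Add(8, Mul(-19, I, Pow(17, Rational(1, 2)))), Rational(1, 1442)) = Add(Rational(4, 721), Mul(Rational(-19, 1442), I, Pow(17, Rational(1, 2)))) ≈ Add(0.0055479, Mul(-0.054327, I)))
Function('a')(c) = Add(5, Mul(7, c)) (Function('a')(c) = Add(Add(Mul(6, c), 5), c) = Add(Add(5, Mul(6, c)), c) = Add(5, Mul(7, c)))
Pow(Add(U, Function('a')(33)), 2) = Pow(Add(Add(Rational(4, 721), Mul(Rational(-19, 1442), I, Pow(17, Rational(1, 2)))), Add(5, Mul(7, 33))), 2) = Pow(Add(Add(Rational(4, 721), Mul(Rational(-19, 1442), I, Pow(17, Rational(1, 2)))), Add(5, 231)), 2) = Pow(Add(Add(Rational(4, 721), Mul(Rational(-19, 1442), I, Pow(17, Rational(1, 2)))), 236), 2) = Pow(Add(Rational(170160, 721), Mul(Rational(-19, 1442), I, Pow(17, Rational(1, 2)))), 2)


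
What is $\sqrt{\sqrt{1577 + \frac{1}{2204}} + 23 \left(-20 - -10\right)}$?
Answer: $\frac{\sqrt{-279312920 + 1102 \sqrt{1915115659}}}{1102} \approx 13.795 i$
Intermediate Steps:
$\sqrt{\sqrt{1577 + \frac{1}{2204}} + 23 \left(-20 - -10\right)} = \sqrt{\sqrt{1577 + \frac{1}{2204}} + 23 \left(-20 + 10\right)} = \sqrt{\sqrt{\frac{3475709}{2204}} + 23 \left(-10\right)} = \sqrt{\frac{\sqrt{1915115659}}{1102} - 230} = \sqrt{-230 + \frac{\sqrt{1915115659}}{1102}}$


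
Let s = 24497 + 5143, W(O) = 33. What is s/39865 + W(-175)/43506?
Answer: 86055559/115624446 ≈ 0.74427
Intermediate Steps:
s = 29640
s/39865 + W(-175)/43506 = 29640/39865 + 33/43506 = 29640*(1/39865) + 33*(1/43506) = 5928/7973 + 11/14502 = 86055559/115624446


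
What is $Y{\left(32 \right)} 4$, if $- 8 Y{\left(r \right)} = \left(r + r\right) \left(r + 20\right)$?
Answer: $-1664$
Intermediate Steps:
$Y{\left(r \right)} = - \frac{r \left(20 + r\right)}{4}$ ($Y{\left(r \right)} = - \frac{\left(r + r\right) \left(r + 20\right)}{8} = - \frac{2 r \left(20 + r\right)}{8} = - \frac{r \left(20 + r\right)}{4}$)
$Y{\left(32 \right)} 4 = \left(- \frac{1}{4}\right) 32 \left(20 + 32\right) 4 = \left(- \frac{1}{4}\right) 32 \cdot 52 \cdot 4 = \left(-416\right) 4 = -1664$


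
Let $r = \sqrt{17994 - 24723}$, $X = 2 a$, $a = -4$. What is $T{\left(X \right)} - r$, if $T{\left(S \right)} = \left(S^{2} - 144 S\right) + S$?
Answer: $1208 - i \sqrt{6729} \approx 1208.0 - 82.031 i$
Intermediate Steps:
$X = -8$ ($X = 2 \left(-4\right) = -8$)
$r = i \sqrt{6729}$ ($r = \sqrt{-6729} = i \sqrt{6729} \approx 82.031 i$)
$T{\left(S \right)} = S^{2} - 143 S$
$T{\left(X \right)} - r = - 8 \left(-143 - 8\right) - i \sqrt{6729} = \left(-8\right) \left(-151\right) - i \sqrt{6729} = 1208 - i \sqrt{6729}$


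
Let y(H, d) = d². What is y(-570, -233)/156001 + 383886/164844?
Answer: 3824211989/1428657158 ≈ 2.6768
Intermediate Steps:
y(-570, -233)/156001 + 383886/164844 = (-233)²/156001 + 383886/164844 = 54289*(1/156001) + 383886*(1/164844) = 54289/156001 + 21327/9158 = 3824211989/1428657158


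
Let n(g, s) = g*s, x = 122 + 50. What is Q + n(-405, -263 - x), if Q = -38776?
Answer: 137399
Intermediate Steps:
x = 172
Q + n(-405, -263 - x) = -38776 - 405*(-263 - 1*172) = -38776 - 405*(-263 - 172) = -38776 - 405*(-435) = -38776 + 176175 = 137399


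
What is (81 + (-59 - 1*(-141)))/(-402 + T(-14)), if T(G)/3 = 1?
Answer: -163/399 ≈ -0.40852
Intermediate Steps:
T(G) = 3 (T(G) = 3*1 = 3)
(81 + (-59 - 1*(-141)))/(-402 + T(-14)) = (81 + (-59 - 1*(-141)))/(-402 + 3) = (81 + (-59 + 141))/(-399) = (81 + 82)*(-1/399) = 163*(-1/399) = -163/399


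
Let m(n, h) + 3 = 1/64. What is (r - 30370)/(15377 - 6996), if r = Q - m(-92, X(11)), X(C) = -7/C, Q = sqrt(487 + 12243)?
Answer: -1943489/536384 + sqrt(12730)/8381 ≈ -3.6099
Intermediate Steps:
Q = sqrt(12730) ≈ 112.83
m(n, h) = -191/64 (m(n, h) = -3 + 1/64 = -191/64)
r = 191/64 + sqrt(12730) (r = sqrt(12730) - 1*(-191/64) = sqrt(12730) + 191/64 = 191/64 + sqrt(12730) ≈ 115.81)
(r - 30370)/(15377 - 6996) = ((191/64 + sqrt(12730)) - 30370)/(15377 - 6996) = (-1943489/64 + sqrt(12730))/8381 = (-1943489/64 + sqrt(12730))*(1/8381) = -1943489/536384 + sqrt(12730)/8381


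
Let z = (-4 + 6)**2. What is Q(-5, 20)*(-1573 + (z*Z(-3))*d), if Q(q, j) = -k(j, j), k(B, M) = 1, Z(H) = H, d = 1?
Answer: 1585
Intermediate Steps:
z = 4 (z = 2**2 = 4)
Q(q, j) = -1 (Q(q, j) = -1*1 = -1)
Q(-5, 20)*(-1573 + (z*Z(-3))*d) = -(-1573 + (4*(-3))*1) = -(-1573 - 12*1) = -(-1573 - 12) = -1*(-1585) = 1585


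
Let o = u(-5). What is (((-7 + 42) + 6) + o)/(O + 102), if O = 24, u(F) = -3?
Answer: 19/63 ≈ 0.30159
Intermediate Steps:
o = -3
(((-7 + 42) + 6) + o)/(O + 102) = (((-7 + 42) + 6) - 3)/(24 + 102) = ((35 + 6) - 3)/126 = (41 - 3)*(1/126) = 38*(1/126) = 19/63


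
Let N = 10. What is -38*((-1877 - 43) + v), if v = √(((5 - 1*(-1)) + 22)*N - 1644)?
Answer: 72960 - 76*I*√341 ≈ 72960.0 - 1403.4*I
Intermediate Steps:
v = 2*I*√341 (v = √(((5 - 1*(-1)) + 22)*10 - 1644) = √(((5 + 1) + 22)*10 - 1644) = √((6 + 22)*10 - 1644) = √(28*10 - 1644) = √(280 - 1644) = √(-1364) = 2*I*√341 ≈ 36.932*I)
-38*((-1877 - 43) + v) = -38*((-1877 - 43) + 2*I*√341) = -38*(-1920 + 2*I*√341) = 72960 - 76*I*√341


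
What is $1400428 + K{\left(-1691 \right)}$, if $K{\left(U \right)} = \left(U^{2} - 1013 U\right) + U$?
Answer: $5971201$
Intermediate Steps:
$K{\left(U \right)} = U^{2} - 1012 U$
$1400428 + K{\left(-1691 \right)} = 1400428 - 1691 \left(-1012 - 1691\right) = 1400428 - -4570773 = 1400428 + 4570773 = 5971201$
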